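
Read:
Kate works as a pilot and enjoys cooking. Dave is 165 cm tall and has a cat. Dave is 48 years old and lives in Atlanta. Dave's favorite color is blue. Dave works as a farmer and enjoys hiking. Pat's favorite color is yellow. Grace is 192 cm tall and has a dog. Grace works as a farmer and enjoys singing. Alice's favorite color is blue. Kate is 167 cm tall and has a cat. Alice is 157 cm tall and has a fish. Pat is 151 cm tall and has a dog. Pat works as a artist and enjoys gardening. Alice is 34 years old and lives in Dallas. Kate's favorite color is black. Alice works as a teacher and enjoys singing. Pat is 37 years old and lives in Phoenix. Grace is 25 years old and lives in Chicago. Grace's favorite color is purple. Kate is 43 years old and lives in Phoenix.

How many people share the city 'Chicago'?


Count: 1

1


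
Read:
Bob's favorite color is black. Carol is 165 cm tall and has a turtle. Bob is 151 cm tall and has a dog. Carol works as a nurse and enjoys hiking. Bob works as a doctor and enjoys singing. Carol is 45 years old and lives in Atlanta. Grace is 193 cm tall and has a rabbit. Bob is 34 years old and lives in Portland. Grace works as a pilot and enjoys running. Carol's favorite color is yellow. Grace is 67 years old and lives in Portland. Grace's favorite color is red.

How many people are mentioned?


People: Bob, Grace, Carol. Count = 3

3


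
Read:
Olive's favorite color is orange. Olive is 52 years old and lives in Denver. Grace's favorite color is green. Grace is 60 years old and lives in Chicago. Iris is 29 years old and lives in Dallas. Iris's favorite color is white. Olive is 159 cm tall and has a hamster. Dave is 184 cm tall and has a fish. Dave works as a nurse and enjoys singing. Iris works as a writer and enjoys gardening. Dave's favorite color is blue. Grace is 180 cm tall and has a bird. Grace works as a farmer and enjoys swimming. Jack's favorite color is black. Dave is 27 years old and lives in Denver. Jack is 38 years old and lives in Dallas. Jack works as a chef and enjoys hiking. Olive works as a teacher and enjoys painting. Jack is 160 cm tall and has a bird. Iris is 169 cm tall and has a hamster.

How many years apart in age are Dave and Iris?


27 vs 29, diff = 2

2


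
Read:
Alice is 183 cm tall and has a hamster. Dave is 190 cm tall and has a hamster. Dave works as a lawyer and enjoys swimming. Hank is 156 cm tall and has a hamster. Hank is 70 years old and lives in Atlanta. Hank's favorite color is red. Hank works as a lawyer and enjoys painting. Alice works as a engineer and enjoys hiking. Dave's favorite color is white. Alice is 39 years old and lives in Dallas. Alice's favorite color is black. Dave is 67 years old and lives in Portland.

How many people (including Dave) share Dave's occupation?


Dave is a lawyer. Count = 2

2


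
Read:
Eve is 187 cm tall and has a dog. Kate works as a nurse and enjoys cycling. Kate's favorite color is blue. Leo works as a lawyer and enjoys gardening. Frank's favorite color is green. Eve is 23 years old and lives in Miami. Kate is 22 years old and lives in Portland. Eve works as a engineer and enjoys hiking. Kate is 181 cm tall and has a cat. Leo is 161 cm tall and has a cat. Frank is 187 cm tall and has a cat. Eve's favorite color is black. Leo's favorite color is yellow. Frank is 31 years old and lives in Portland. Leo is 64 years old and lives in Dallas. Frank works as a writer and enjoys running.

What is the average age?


Sum=140, n=4, avg=35

35


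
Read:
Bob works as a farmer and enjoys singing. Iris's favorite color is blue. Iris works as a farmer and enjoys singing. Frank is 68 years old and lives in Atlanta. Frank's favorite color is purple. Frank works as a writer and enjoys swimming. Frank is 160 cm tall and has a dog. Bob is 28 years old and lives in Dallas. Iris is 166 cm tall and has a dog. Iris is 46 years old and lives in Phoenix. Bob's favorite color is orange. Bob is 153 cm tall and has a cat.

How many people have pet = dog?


Count: 2

2


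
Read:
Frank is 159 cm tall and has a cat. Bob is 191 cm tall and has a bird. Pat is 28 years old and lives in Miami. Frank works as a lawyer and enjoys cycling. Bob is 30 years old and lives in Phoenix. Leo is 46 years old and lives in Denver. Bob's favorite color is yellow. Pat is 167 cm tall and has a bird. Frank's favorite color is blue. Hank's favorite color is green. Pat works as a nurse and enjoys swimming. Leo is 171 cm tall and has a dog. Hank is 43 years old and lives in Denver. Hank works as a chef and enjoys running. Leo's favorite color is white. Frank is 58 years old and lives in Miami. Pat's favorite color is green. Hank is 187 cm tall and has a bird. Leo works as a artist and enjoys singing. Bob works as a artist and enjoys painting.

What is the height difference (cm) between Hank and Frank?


|187 - 159| = 28

28


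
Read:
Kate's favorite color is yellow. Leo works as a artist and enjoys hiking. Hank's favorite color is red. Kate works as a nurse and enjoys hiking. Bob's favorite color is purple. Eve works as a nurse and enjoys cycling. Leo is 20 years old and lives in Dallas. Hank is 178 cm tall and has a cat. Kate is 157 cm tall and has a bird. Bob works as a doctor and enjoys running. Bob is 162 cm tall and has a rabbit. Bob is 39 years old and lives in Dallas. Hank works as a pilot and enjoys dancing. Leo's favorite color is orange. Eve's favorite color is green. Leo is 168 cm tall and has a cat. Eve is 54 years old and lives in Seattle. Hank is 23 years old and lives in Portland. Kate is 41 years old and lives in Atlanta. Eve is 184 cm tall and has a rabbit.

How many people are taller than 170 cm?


Taller than 170: 2

2


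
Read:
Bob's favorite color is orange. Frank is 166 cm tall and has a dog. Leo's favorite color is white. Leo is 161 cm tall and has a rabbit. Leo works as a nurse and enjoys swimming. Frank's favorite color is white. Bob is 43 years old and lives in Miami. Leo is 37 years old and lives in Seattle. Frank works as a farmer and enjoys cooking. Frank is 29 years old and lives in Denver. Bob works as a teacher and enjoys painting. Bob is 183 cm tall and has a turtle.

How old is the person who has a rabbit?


Person with rabbit is Leo, age 37

37


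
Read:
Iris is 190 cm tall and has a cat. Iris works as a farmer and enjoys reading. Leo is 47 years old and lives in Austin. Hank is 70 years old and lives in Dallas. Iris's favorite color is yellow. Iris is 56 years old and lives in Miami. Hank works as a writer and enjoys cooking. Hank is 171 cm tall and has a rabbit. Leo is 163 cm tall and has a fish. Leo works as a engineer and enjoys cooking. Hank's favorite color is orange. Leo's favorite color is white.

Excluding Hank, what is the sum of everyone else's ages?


Sum (excluding Hank): 103

103


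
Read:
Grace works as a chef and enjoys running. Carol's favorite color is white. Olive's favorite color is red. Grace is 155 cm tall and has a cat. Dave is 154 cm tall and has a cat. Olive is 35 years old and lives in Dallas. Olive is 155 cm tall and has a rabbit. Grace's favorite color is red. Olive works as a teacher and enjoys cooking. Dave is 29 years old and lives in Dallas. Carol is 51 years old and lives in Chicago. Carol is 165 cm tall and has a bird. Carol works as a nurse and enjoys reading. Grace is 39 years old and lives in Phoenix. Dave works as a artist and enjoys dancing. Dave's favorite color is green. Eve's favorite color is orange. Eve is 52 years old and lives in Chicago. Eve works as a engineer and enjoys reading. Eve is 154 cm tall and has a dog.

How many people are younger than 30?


Filter: 1

1


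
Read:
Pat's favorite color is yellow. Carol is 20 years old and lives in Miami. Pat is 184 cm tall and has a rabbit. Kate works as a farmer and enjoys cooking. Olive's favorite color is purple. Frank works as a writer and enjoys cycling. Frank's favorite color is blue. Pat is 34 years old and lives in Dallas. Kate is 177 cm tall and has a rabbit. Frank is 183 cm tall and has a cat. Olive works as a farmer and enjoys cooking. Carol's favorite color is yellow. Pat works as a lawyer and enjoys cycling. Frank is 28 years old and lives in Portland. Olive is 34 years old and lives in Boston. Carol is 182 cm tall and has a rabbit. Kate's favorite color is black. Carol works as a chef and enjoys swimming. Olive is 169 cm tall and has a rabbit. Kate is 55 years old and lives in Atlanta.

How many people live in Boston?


Count in Boston: 1

1


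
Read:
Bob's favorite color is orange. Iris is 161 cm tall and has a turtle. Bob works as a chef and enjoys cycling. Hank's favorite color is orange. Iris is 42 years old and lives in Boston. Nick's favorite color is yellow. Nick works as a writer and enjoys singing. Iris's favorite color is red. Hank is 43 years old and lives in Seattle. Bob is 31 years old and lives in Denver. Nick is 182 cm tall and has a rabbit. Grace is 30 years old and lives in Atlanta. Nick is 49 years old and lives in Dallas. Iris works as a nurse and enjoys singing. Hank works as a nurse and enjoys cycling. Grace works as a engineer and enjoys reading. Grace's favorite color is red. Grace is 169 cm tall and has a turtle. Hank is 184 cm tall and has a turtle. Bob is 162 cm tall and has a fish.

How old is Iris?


Iris is 42 years old

42


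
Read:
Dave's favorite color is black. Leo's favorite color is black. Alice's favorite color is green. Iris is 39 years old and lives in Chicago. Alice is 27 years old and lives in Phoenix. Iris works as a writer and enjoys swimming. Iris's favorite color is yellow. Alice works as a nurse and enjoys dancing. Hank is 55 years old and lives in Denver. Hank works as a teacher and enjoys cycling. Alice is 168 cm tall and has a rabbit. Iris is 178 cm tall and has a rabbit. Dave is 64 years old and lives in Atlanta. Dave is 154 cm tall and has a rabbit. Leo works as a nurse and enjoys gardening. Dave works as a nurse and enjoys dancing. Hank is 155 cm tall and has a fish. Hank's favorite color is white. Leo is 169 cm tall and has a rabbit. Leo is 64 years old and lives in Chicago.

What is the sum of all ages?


27+39+55+64+64 = 249

249


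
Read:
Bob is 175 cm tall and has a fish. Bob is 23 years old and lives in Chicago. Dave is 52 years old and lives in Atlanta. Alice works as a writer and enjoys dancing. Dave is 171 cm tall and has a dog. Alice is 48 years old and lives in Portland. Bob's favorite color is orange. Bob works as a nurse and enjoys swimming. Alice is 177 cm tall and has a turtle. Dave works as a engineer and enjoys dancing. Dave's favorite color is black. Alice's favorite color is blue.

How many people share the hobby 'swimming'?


Count: 1

1


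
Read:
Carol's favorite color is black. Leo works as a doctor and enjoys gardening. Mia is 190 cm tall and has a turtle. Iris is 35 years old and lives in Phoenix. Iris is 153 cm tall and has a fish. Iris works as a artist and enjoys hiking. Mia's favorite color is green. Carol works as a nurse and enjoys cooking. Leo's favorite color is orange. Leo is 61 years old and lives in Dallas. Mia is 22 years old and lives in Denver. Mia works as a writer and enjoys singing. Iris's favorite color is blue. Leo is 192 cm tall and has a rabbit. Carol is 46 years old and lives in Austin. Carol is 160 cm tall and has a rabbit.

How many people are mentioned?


People: Carol, Iris, Leo, Mia. Count = 4

4


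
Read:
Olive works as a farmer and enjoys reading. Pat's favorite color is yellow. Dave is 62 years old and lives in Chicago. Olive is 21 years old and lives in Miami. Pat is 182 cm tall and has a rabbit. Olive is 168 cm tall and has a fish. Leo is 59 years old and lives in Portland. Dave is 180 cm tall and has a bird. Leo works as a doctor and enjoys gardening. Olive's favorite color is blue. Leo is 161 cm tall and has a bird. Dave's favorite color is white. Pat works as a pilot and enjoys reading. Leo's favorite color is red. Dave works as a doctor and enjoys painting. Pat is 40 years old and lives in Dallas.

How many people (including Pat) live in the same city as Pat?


Pat lives in Dallas. Count = 1

1


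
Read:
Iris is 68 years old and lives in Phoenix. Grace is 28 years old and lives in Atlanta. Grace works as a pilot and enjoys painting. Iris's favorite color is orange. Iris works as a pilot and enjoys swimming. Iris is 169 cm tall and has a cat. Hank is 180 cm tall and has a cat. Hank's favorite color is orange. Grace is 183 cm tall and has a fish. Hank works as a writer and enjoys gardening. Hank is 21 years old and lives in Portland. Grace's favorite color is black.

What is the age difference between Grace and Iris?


|28 - 68| = 40

40


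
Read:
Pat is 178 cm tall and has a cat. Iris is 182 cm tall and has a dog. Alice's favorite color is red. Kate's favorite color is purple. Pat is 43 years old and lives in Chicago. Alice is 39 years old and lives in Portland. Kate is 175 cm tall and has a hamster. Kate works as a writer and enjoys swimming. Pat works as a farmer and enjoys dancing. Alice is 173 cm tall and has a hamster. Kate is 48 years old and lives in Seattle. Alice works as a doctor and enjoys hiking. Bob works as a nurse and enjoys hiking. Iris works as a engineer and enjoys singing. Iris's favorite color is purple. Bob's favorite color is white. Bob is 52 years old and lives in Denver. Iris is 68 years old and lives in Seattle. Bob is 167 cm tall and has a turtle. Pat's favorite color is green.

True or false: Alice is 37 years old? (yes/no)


Alice is actually 39. no

no


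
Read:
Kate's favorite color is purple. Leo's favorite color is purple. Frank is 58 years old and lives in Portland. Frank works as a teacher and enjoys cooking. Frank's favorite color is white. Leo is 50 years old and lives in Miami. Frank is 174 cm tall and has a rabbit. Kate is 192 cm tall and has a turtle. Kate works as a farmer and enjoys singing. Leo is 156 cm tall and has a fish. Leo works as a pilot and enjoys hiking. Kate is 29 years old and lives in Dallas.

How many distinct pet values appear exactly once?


Unique pet values: 3

3


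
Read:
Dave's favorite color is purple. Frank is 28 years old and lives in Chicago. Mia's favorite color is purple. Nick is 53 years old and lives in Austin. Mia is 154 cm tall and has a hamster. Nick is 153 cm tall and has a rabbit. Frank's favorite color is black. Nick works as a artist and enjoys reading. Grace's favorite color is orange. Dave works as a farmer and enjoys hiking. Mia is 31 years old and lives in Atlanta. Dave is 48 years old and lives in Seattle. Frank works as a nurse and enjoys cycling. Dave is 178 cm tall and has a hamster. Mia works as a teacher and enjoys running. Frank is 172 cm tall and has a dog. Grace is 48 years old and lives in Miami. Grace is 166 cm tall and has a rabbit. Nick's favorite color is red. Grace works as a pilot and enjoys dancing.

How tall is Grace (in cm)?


Grace is 166 cm tall

166


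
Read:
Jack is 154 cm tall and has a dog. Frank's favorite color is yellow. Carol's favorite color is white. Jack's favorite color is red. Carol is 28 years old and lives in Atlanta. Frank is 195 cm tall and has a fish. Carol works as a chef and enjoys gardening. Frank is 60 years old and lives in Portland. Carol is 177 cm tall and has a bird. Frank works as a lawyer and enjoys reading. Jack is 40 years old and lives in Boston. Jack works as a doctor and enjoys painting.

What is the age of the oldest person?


Oldest: Frank at 60

60


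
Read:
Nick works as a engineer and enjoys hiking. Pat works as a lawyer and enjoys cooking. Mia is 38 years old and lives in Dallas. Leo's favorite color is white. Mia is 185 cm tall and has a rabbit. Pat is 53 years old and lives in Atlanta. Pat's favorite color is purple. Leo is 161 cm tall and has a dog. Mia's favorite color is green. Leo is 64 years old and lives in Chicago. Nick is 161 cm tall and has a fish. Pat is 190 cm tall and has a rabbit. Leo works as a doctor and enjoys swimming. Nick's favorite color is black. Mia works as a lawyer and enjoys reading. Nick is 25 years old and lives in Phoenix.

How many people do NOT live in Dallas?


Not in Dallas: 3

3


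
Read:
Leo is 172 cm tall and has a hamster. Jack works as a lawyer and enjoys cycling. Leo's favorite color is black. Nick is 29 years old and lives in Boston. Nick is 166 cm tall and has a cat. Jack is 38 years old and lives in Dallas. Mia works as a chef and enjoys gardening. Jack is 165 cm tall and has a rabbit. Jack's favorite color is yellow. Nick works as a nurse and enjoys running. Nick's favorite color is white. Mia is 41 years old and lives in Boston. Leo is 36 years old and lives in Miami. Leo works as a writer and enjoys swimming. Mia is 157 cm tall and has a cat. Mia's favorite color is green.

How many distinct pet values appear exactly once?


Unique pet values: 2

2


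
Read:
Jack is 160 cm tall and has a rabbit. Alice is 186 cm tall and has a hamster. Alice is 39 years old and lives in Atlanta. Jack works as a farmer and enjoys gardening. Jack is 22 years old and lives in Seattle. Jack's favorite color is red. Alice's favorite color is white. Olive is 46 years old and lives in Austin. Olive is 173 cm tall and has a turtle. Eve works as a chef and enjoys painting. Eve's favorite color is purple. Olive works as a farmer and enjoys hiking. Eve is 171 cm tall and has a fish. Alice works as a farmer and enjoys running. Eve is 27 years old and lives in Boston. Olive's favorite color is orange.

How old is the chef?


The chef is Eve, age 27

27


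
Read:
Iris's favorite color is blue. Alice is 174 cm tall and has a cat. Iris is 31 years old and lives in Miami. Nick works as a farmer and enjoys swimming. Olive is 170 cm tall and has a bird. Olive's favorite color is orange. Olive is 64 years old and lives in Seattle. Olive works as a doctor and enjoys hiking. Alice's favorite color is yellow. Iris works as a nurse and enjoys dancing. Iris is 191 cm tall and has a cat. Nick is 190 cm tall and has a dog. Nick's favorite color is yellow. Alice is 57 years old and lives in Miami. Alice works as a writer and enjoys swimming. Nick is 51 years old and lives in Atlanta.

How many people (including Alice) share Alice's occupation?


Alice is a writer. Count = 1

1


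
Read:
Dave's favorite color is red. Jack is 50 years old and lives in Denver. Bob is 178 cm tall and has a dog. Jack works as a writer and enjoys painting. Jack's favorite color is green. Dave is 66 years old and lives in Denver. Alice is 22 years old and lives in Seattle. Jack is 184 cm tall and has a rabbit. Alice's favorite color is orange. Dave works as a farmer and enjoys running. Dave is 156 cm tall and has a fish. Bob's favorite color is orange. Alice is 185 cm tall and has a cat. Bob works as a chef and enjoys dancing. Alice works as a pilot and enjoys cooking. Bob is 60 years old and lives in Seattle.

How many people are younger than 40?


Filter: 1

1


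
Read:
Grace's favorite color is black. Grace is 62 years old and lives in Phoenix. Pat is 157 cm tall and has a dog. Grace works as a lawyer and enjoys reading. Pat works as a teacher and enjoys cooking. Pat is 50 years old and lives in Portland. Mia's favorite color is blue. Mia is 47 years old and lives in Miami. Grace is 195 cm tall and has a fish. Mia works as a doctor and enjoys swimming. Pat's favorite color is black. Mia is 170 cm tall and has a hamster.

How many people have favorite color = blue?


Count: 1

1


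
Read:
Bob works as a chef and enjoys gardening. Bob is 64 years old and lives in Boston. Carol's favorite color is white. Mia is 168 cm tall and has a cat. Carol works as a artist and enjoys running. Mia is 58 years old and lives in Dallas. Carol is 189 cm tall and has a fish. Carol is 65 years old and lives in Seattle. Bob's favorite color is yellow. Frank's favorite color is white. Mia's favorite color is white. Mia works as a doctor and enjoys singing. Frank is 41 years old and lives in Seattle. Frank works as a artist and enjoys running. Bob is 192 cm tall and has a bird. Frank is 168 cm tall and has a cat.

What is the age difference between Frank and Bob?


|41 - 64| = 23

23


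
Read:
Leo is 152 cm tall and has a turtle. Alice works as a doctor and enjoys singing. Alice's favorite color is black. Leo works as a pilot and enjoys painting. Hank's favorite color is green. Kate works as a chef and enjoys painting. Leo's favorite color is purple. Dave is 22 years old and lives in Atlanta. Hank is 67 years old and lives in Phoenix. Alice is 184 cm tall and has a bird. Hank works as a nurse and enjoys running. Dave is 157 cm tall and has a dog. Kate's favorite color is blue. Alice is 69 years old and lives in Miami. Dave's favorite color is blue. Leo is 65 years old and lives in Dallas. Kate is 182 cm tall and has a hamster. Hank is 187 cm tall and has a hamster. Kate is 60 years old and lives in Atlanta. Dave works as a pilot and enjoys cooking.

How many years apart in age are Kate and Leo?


60 vs 65, diff = 5

5


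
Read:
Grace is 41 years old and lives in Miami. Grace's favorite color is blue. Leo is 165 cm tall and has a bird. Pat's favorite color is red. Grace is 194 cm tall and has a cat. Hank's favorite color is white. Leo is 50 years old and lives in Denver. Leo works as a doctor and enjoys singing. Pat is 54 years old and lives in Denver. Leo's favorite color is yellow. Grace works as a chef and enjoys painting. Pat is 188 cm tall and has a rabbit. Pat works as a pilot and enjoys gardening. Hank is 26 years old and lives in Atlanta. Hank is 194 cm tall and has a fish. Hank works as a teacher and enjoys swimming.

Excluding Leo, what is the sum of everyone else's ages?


Sum (excluding Leo): 121

121


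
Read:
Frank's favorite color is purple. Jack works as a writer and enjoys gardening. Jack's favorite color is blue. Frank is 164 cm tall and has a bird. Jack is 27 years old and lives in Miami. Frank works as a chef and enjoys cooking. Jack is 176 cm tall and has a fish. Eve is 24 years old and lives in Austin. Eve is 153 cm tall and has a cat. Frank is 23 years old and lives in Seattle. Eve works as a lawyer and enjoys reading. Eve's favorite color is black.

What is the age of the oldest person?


Oldest: Jack at 27

27


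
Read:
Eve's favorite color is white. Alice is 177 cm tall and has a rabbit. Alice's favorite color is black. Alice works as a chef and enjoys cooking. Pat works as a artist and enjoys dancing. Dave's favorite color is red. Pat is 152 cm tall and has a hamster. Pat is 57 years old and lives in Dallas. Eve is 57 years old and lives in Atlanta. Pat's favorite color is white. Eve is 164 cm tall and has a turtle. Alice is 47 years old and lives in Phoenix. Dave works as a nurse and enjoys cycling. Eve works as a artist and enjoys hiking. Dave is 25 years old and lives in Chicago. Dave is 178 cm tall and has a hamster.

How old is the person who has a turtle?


Person with turtle is Eve, age 57

57


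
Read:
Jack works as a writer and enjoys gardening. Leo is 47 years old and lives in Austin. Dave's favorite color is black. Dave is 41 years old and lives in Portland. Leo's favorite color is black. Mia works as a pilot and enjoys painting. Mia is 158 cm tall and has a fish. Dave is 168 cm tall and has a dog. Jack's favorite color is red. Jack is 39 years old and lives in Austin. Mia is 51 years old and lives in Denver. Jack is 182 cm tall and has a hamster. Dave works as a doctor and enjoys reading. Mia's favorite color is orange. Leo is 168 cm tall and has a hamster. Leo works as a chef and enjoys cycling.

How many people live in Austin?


Count in Austin: 2

2


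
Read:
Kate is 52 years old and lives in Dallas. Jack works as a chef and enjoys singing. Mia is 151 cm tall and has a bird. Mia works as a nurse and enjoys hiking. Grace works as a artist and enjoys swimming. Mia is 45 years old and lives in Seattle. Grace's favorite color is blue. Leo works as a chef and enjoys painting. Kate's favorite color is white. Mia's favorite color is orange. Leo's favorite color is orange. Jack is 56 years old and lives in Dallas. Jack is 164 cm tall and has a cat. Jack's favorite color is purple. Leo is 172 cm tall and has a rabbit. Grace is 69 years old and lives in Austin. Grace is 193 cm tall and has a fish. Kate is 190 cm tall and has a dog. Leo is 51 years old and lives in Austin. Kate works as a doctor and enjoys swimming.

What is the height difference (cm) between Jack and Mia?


|164 - 151| = 13

13


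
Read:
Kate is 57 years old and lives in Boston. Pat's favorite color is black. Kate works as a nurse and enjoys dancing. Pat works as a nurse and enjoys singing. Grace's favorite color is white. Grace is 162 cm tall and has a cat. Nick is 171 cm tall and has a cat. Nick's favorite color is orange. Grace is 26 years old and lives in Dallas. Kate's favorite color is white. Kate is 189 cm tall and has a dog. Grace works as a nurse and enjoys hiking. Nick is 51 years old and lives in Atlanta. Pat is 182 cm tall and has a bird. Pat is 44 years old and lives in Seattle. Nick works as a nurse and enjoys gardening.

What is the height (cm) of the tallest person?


Tallest: Kate at 189 cm

189


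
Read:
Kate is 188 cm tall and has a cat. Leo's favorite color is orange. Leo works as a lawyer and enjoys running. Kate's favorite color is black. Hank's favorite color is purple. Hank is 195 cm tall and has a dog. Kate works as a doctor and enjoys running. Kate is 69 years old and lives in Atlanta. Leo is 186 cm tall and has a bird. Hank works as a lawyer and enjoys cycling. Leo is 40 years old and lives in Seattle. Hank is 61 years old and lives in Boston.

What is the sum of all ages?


61+40+69 = 170

170


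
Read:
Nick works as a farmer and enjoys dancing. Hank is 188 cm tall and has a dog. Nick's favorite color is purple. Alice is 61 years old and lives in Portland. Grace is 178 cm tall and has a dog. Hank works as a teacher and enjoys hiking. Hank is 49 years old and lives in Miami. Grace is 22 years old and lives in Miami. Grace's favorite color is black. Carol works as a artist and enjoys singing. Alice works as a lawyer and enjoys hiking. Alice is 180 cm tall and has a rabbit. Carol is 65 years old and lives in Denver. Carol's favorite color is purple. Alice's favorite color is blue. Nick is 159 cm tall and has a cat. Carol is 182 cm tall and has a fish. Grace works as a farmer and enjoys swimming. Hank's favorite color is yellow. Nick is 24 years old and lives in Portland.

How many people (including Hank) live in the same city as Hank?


Hank lives in Miami. Count = 2

2


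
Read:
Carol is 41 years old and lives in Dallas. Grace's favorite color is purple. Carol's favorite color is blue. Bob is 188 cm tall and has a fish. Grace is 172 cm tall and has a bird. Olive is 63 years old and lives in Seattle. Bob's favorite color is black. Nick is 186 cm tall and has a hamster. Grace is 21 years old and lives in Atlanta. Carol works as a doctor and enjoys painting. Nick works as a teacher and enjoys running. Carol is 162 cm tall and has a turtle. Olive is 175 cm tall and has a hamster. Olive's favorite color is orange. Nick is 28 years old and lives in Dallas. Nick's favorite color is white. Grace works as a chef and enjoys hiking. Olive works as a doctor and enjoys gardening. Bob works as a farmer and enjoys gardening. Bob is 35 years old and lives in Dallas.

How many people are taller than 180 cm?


Taller than 180: 2

2


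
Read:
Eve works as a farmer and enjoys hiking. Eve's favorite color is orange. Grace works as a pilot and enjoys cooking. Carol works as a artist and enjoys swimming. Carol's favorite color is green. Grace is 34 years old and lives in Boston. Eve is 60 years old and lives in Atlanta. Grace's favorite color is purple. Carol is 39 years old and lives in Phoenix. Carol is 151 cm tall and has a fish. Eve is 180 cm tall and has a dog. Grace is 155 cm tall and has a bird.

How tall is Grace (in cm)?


Grace is 155 cm tall

155


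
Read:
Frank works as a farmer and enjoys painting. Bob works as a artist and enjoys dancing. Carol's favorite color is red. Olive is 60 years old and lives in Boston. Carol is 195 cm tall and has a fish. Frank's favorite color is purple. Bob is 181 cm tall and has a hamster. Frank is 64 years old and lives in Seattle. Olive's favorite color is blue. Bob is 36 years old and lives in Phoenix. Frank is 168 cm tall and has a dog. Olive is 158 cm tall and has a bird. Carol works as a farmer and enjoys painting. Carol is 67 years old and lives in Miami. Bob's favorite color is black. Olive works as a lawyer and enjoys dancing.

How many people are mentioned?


People: Bob, Frank, Olive, Carol. Count = 4

4


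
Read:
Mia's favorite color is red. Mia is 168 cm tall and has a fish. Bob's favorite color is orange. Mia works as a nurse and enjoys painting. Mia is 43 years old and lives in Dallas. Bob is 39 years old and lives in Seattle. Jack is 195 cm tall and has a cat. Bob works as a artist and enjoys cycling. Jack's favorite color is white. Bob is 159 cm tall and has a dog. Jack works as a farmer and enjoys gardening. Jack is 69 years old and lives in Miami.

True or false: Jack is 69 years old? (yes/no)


Jack is actually 69. yes

yes


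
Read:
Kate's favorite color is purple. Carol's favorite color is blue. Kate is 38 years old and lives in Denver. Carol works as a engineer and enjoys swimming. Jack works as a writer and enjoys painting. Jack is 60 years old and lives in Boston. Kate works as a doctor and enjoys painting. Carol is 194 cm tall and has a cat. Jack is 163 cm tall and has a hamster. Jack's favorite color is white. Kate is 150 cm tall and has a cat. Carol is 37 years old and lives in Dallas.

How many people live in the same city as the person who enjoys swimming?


Person with hobby swimming is Carol, city Dallas. Count = 1

1


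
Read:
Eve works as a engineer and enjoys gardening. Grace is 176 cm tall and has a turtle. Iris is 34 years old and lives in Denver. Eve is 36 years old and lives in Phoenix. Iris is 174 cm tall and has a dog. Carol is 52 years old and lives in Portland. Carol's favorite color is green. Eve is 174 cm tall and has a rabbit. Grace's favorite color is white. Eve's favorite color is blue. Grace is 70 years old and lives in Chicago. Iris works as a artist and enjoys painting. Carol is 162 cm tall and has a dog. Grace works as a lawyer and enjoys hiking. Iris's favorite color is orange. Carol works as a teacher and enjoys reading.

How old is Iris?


Iris is 34 years old

34


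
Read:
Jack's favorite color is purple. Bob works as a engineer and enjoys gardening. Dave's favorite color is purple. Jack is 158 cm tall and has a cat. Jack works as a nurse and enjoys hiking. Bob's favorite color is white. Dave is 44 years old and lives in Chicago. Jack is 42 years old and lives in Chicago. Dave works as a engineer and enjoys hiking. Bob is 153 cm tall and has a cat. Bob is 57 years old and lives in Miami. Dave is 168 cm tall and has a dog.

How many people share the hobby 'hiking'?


Count: 2

2


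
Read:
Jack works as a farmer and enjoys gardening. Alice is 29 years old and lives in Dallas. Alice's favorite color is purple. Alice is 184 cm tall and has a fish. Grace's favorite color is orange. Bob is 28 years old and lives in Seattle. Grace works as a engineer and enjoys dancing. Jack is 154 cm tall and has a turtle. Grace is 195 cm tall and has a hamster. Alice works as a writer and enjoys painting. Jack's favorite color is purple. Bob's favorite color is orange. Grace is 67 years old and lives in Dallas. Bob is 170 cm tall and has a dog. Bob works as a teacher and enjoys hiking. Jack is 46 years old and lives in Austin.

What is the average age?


Sum=170, n=4, avg=42.5

42.5


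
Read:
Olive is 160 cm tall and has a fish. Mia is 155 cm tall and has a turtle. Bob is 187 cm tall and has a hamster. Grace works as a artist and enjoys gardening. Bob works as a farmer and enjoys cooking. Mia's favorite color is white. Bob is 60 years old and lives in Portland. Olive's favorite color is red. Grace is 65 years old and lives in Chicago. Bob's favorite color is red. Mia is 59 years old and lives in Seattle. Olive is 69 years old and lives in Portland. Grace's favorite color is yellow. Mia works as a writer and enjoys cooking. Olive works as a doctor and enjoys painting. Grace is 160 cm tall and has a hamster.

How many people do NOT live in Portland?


Not in Portland: 2

2


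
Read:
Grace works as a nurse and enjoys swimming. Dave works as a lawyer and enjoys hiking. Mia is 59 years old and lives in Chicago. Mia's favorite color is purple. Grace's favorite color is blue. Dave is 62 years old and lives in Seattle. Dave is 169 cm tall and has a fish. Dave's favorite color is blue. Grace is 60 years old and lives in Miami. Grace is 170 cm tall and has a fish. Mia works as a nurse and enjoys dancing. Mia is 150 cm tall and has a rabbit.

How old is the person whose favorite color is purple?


Person with favorite color=purple is Mia, age 59

59


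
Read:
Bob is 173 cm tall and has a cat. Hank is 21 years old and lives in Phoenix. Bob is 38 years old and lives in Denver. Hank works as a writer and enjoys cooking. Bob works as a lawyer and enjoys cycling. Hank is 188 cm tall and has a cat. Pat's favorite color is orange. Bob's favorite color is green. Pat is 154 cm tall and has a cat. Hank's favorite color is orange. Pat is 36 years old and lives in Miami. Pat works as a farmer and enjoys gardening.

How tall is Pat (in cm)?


Pat is 154 cm tall

154


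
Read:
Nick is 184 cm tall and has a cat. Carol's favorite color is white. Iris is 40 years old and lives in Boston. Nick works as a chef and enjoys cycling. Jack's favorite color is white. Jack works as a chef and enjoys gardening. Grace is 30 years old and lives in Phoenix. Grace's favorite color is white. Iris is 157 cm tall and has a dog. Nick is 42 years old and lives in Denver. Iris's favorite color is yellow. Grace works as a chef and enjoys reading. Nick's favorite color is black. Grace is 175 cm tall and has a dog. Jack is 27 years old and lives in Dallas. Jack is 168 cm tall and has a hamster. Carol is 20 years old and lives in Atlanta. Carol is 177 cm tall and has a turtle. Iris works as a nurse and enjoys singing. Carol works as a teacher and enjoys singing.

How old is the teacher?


The teacher is Carol, age 20

20


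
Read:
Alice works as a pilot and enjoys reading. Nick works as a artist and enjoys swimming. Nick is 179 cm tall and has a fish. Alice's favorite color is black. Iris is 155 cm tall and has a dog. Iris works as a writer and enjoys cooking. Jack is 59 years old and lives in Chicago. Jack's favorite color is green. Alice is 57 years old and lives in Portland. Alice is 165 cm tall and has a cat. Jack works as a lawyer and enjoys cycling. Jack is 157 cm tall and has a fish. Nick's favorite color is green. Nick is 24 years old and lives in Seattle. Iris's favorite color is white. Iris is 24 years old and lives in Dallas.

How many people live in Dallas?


Count in Dallas: 1

1


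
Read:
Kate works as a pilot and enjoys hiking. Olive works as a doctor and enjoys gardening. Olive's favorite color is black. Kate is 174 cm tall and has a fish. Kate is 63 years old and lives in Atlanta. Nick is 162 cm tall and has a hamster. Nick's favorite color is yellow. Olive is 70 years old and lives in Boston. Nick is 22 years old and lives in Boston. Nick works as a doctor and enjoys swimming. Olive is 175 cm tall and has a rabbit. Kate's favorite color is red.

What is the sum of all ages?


70+63+22 = 155

155


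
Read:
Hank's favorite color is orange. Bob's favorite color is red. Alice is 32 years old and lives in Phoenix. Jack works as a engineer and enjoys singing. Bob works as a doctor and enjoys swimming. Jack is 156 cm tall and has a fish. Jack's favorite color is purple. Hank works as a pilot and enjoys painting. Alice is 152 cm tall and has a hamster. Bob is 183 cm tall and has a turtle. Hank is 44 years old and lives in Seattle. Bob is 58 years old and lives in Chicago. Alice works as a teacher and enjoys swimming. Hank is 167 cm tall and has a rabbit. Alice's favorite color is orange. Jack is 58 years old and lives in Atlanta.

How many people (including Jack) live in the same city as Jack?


Jack lives in Atlanta. Count = 1

1


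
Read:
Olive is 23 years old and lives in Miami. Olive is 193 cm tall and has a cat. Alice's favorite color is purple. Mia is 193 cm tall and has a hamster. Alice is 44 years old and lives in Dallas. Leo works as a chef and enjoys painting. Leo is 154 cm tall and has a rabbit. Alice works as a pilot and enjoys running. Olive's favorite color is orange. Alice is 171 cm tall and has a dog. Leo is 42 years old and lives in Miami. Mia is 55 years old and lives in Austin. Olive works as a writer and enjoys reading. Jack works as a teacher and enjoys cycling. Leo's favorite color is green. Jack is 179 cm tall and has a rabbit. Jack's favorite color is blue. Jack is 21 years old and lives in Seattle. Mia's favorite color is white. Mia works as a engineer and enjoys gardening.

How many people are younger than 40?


Filter: 2

2


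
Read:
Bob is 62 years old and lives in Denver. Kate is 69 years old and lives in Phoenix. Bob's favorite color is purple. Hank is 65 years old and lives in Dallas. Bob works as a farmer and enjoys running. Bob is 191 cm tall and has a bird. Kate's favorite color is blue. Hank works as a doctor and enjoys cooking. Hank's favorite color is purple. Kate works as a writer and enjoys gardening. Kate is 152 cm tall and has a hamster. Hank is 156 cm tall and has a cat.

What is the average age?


Sum=196, n=3, avg=65.33

65.33


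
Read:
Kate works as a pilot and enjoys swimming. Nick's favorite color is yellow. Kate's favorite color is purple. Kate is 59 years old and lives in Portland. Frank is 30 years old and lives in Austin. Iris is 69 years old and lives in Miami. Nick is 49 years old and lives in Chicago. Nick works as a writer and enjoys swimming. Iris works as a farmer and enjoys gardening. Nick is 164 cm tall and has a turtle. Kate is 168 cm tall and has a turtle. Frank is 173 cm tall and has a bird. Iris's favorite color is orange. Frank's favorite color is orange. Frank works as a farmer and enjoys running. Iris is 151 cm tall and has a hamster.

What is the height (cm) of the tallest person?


Tallest: Frank at 173 cm

173


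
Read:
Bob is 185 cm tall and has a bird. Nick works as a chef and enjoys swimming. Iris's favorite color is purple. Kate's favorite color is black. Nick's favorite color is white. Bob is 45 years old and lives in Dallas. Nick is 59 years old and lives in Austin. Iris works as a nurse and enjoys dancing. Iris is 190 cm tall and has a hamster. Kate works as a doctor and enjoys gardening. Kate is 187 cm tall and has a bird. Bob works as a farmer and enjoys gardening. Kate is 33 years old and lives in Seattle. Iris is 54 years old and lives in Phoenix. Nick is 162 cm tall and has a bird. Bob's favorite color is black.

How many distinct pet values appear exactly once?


Unique pet values: 1

1


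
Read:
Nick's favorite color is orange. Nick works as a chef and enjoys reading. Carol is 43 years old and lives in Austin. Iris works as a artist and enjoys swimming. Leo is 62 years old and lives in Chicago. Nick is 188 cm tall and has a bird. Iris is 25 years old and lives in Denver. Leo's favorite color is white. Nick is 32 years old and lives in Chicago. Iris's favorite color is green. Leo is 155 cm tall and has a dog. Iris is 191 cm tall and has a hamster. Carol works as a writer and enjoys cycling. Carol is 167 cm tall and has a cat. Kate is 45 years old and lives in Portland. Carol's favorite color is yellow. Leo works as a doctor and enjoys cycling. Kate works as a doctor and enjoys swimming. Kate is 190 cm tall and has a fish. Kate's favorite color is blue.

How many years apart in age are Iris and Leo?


25 vs 62, diff = 37

37


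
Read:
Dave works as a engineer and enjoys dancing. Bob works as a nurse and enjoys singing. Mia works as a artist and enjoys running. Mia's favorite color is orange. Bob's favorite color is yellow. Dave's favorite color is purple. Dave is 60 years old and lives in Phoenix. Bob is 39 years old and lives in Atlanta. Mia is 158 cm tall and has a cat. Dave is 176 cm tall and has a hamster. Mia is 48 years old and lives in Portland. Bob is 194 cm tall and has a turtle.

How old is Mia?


Mia is 48 years old

48
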